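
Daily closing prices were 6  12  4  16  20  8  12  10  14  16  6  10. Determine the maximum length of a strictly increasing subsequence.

5

Let dp[i] be the length of the longest such subsequence ending at index i:
i:      1  2  3  4  5  6  7  8  9 10 11 12
a[i]:   6 12  4 16 20  8 12 10 14 16  6 10
dp:     1  2  1  3  4  2  3  3  4  5  2  3
Maximum dp value is 5.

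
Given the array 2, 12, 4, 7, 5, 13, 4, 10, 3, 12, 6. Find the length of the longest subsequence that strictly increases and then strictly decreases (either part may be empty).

inc[i] = longest strictly increasing subsequence ending at i; dec[i] = longest strictly decreasing subsequence starting at i:
i:      1  2  3  4  5  6  7  8  9 10 11
a[i]:   2 12  4  7  5 13  4 10  3 12  6
inc:    1  2  2  3  3  4  2  4  2  5  4
dec:    1  5  2  4  3  3  2  2  1  2  1
Best peak at i=2 (value 12): inc=2, dec=5, length 2+5−1 = 6.

6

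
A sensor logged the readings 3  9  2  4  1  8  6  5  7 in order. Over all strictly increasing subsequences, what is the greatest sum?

20

Let S[i] be the best sum of a strictly increasing subsequence ending at i:
i:      1  2  3  4  5  6  7  8  9
a[i]:   3  9  2  4  1  8  6  5  7
S:      3 12  2  7  1 15 13 12 20
Maximum is 20 (e.g. 3 + 4 + 6 + 7).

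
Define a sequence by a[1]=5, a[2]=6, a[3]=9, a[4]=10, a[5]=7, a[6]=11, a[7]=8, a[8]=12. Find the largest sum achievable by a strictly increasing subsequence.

Let S[i] be the best sum of a strictly increasing subsequence ending at i:
i:      1  2  3  4  5  6  7  8
a[i]:   5  6  9 10  7 11  8 12
S:      5 11 20 30 18 41 26 53
Maximum is 53 (e.g. 5 + 6 + 9 + 10 + 11 + 12).

53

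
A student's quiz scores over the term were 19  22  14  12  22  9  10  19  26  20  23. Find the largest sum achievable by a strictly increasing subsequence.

81

Let S[i] be the best sum of a strictly increasing subsequence ending at i:
i:      1  2  3  4  5  6  7  8  9 10 11
a[i]:  19 22 14 12 22  9 10 19 26 20 23
S:     19 41 14 12 41  9 19 38 67 58 81
Maximum is 81 (e.g. 9 + 10 + 19 + 20 + 23).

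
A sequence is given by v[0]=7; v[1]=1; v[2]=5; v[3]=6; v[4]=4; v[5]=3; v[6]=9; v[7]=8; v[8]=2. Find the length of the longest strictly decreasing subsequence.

Negate each value so 'decreasing' becomes 'increasing', then run patience tails on the negated sequence:
-7 → extends → [-7]
-1 → extends → [-7, -1]
-5 → replaces -1 → [-7, -5]
-6 → replaces -5 → [-7, -6]
-4 → extends → [-7, -6, -4]
-3 → extends → [-7, -6, -4, -3]
-9 → replaces -7 → [-9, -6, -4, -3]
-8 → replaces -6 → [-9, -8, -4, -3]
-2 → extends → [-9, -8, -4, -3, -2]
Five tails, so the longest strictly decreasing subsequence of the original has length 5.

5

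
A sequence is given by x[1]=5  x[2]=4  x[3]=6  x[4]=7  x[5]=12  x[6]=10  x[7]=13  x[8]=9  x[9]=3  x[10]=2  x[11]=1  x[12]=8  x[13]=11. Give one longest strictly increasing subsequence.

Patience tails give the LIS length; then backtrack through the dp parents:
5 → extends → [5]
4 → replaces 5 → [4]
6 → extends → [4, 6]
7 → extends → [4, 6, 7]
12 → extends → [4, 6, 7, 12]
10 → replaces 12 → [4, 6, 7, 10]
13 → extends → [4, 6, 7, 10, 13]
9 → replaces 10 → [4, 6, 7, 9, 13]
3 → replaces 4 → [3, 6, 7, 9, 13]
2 → replaces 3 → [2, 6, 7, 9, 13]
1 → replaces 2 → [1, 6, 7, 9, 13]
8 → replaces 9 → [1, 6, 7, 8, 13]
11 → replaces 13 → [1, 6, 7, 8, 11]
Length 5; one witness is 5, 6, 7, 12, 13.

5, 6, 7, 12, 13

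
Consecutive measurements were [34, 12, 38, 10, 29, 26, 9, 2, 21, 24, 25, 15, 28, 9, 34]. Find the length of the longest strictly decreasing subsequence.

Let dp[i] be the longest strictly decreasing subsequence ending at i:
i:      1  2  3  4  5  6  7  8  9 10 11 12 13 14 15
a[i]:  34 12 38 10 29 26  9  2 21 24 25 15 28  9 34
dp:     1  2  1  3  2  3  4  5  4  4  4  5  3  6  2
Maximum is 6.

6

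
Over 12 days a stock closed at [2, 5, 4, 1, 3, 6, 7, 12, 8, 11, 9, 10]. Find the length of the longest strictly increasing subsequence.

7

Let dp[i] be the length of the longest such subsequence ending at index i:
i:      1  2  3  4  5  6  7  8  9 10 11 12
a[i]:   2  5  4  1  3  6  7 12  8 11  9 10
dp:     1  2  2  1  2  3  4  5  5  6  6  7
Maximum dp value is 7.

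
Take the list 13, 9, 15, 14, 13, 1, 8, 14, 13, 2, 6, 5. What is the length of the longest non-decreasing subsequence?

Track the smallest tail for each achievable length (allowing ties):
13 → extends → [13]
9 → replaces 13 → [9]
15 → extends → [9, 15]
14 → replaces 15 → [9, 14]
13 → replaces 14 → [9, 13]
1 → replaces 9 → [1, 13]
8 → replaces 13 → [1, 8]
14 → extends → [1, 8, 14]
13 → replaces 14 → [1, 8, 13]
2 → replaces 8 → [1, 2, 13]
6 → replaces 13 → [1, 2, 6]
5 → replaces 6 → [1, 2, 5]
Three tails, so the longest non-decreasing subsequence has length 3 (e.g. 13, 14, 14).

3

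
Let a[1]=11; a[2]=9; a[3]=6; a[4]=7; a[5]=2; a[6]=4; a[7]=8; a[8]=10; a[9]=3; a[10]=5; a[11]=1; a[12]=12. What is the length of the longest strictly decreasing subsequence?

Let dp[i] be the longest strictly decreasing subsequence ending at i:
i:      1  2  3  4  5  6  7  8  9 10 11 12
a[i]:  11  9  6  7  2  4  8 10  3  5  1 12
dp:     1  2  3  3  4  4  3  2  5  4  6  1
Maximum is 6.

6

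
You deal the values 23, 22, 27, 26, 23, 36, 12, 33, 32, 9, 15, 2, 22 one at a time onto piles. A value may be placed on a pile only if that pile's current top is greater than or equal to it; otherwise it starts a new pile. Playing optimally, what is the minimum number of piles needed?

3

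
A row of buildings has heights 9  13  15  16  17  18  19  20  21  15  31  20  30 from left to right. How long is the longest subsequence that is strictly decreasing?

2

Negate each value so 'decreasing' becomes 'increasing', then run patience tails on the negated sequence:
-9 → extends → [-9]
-13 → replaces -9 → [-13]
-15 → replaces -13 → [-15]
-16 → replaces -15 → [-16]
-17 → replaces -16 → [-17]
-18 → replaces -17 → [-18]
-19 → replaces -18 → [-19]
-20 → replaces -19 → [-20]
-21 → replaces -20 → [-21]
-15 → extends → [-21, -15]
-31 → replaces -21 → [-31, -15]
-20 → replaces -15 → [-31, -20]
-30 → replaces -20 → [-31, -30]
Two tails, so the longest strictly decreasing subsequence of the original has length 2.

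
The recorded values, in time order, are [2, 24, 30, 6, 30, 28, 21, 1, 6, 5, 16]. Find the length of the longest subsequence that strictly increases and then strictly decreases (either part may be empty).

7

inc[i] = longest strictly increasing subsequence ending at i; dec[i] = longest strictly decreasing subsequence starting at i:
i:      1  2  3  4  5  6  7  8  9 10 11
a[i]:   2 24 30  6 30 28 21  1  6  5 16
inc:    1  2  3  2  3  3  3  1  2  2  3
dec:    2  4  5  2  5  4  3  1  2  1  1
Best peak at i=3 (value 30): inc=3, dec=5, length 3+5−1 = 7.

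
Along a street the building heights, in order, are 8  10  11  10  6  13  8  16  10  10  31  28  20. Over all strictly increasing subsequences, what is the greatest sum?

89

Let S[i] be the best sum of a strictly increasing subsequence ending at i:
i:      1  2  3  4  5  6  7  8  9 10 11 12 13
a[i]:   8 10 11 10  6 13  8 16 10 10 31 28 20
S:      8 18 29 18  6 42 14 58 24 24 89 86 78
Maximum is 89 (e.g. 8 + 10 + 11 + 13 + 16 + 31).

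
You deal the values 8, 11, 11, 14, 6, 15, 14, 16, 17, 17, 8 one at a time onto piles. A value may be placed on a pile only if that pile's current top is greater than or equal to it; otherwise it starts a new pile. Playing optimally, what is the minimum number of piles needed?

6

Place each on the leftmost legal pile:
8 → new pile 1 (tops now [8])
11 → new pile 2 (tops now [8, 11])
11 → pile 2 (tops now [8, 11])
14 → new pile 3 (tops now [8, 11, 14])
6 → pile 1 (tops now [6, 11, 14])
15 → new pile 4 (tops now [6, 11, 14, 15])
14 → pile 3 (tops now [6, 11, 14, 15])
16 → new pile 5 (tops now [6, 11, 14, 15, 16])
17 → new pile 6 (tops now [6, 11, 14, 15, 16, 17])
17 → pile 6 (tops now [6, 11, 14, 15, 16, 17])
8 → pile 2 (tops now [6, 8, 14, 15, 16, 17])
Six piles.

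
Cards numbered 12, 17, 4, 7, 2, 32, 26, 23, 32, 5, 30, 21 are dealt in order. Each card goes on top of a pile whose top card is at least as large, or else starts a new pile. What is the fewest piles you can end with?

The minimum number of non-increasing subsequences covering a sequence equals the length of its longest strictly increasing subsequence.
LIS length is 4 (e.g. 12, 17, 26, 32), so 4 piles are needed.

4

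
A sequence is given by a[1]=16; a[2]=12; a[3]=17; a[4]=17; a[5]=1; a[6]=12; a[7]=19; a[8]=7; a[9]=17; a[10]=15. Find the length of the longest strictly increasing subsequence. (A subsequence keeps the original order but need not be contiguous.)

3

Track the smallest tail for each achievable length (strict):
16 → extends → [16]
12 → replaces 16 → [12]
17 → extends → [12, 17]
17 → already a tail → [12, 17]
1 → replaces 12 → [1, 17]
12 → replaces 17 → [1, 12]
19 → extends → [1, 12, 19]
7 → replaces 12 → [1, 7, 19]
17 → replaces 19 → [1, 7, 17]
15 → replaces 17 → [1, 7, 15]
Three tails, so the longest strictly increasing subsequence has length 3 (e.g. 16, 17, 19).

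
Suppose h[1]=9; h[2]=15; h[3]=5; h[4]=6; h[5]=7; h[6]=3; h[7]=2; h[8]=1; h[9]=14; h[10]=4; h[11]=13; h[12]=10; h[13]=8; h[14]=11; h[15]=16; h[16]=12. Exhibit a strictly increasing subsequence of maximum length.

Patience tails give the LIS length; then backtrack through the dp parents:
9 → extends → [9]
15 → extends → [9, 15]
5 → replaces 9 → [5, 15]
6 → replaces 15 → [5, 6]
7 → extends → [5, 6, 7]
3 → replaces 5 → [3, 6, 7]
2 → replaces 3 → [2, 6, 7]
1 → replaces 2 → [1, 6, 7]
14 → extends → [1, 6, 7, 14]
4 → replaces 6 → [1, 4, 7, 14]
13 → replaces 14 → [1, 4, 7, 13]
10 → replaces 13 → [1, 4, 7, 10]
8 → replaces 10 → [1, 4, 7, 8]
11 → extends → [1, 4, 7, 8, 11]
16 → extends → [1, 4, 7, 8, 11, 16]
12 → replaces 16 → [1, 4, 7, 8, 11, 12]
Length 6; one witness is 5, 6, 7, 10, 11, 16.

5, 6, 7, 10, 11, 16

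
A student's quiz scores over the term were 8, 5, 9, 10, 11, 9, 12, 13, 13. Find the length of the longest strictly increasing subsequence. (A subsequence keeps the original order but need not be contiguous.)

Let dp[i] be the length of the longest such subsequence ending at index i:
i:      1  2  3  4  5  6  7  8  9
a[i]:   8  5  9 10 11  9 12 13 13
dp:     1  1  2  3  4  2  5  6  6
Maximum dp value is 6.

6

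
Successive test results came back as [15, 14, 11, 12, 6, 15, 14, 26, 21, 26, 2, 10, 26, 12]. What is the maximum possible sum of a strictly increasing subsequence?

Let S[i] be the best sum of a strictly increasing subsequence ending at i:
i:      1  2  3  4  5  6  7  8  9 10 11 12 13 14
a[i]:  15 14 11 12  6 15 14 26 21 26  2 10 26 12
S:     15 14 11 23  6 38 37 64 59 85  2 16 85 28
Maximum is 85 (e.g. 11 + 12 + 15 + 21 + 26).

85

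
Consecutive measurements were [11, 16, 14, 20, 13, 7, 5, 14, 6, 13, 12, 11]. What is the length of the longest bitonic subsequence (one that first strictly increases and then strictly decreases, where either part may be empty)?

inc[i] = longest strictly increasing subsequence ending at i; dec[i] = longest strictly decreasing subsequence starting at i:
i:      1  2  3  4  5  6  7  8  9 10 11 12
a[i]:  11 16 14 20 13  7  5 14  6 13 12 11
inc:    1  2  2  3  2  1  1  3  2  3  3  3
dec:    3  5  4  5  3  2  1  4  1  3  2  1
Best peak at i=4 (value 20): inc=3, dec=5, length 3+5−1 = 7.

7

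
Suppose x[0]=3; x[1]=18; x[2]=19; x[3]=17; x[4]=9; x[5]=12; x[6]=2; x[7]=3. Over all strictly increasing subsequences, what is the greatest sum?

Let S[i] be the best sum of a strictly increasing subsequence ending at i:
i:      0  1  2  3  4  5  6  7
x[i]:   3 18 19 17  9 12  2  3
S:      3 21 40 20 12 24  2  5
Maximum is 40 (e.g. 3 + 18 + 19).

40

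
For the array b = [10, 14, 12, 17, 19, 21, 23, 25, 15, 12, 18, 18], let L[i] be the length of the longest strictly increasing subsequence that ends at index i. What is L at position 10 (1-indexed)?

dp[i] = 1 + max{dp[j] : j<i, b[j]<b[i]} (or 1 if no such j):
i:      1  2  3  4  5  6  7  8  9 10 11 12
b[i]:  10 14 12 17 19 21 23 25 15 12 18 18
dp:     1  2  2  3  4  5  6  7  3  2  4  4
At index 10 the value is 2.

2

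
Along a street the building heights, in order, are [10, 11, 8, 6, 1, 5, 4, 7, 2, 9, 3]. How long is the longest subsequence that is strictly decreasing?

6

Let dp[i] be the longest strictly decreasing subsequence ending at i:
i:      1  2  3  4  5  6  7  8  9 10 11
a[i]:  10 11  8  6  1  5  4  7  2  9  3
dp:     1  1  2  3  4  4  5  3  6  2  6
Maximum is 6.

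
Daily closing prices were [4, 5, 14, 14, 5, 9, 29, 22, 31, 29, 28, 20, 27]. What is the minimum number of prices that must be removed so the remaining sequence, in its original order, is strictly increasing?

8

Fewest deletions = n − (longest strictly increasing subsequence).
i:      1  2  3  4  5  6  7  8  9 10 11 12 13
a[i]:   4  5 14 14  5  9 29 22 31 29 28 20 27
dp:     1  2  3  3  2  3  4  4  5  5  5  4  5
max dp = 5, so deletions = 13 − 5 = 8.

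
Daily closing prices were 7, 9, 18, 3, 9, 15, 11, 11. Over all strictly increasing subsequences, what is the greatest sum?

Let S[i] be the best sum of a strictly increasing subsequence ending at i:
i:      1  2  3  4  5  6  7  8
a[i]:   7  9 18  3  9 15 11 11
S:      7 16 34  3 16 31 27 27
Maximum is 34 (e.g. 7 + 9 + 18).

34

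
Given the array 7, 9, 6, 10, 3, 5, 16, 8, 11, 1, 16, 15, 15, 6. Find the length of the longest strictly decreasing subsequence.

4

Let dp[i] be the longest strictly decreasing subsequence ending at i:
i:      1  2  3  4  5  6  7  8  9 10 11 12 13 14
a[i]:   7  9  6 10  3  5 16  8 11  1 16 15 15  6
dp:     1  1  2  1  3  3  1  2  2  4  1  2  2  3
Maximum is 4.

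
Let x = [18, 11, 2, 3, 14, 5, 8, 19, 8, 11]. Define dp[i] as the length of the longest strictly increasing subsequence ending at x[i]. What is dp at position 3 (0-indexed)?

dp[i] = 1 + max{dp[j] : j<i, x[j]<x[i]} (or 1 if no such j):
i:      0  1  2  3  4  5  6  7  8  9
x[i]:  18 11  2  3 14  5  8 19  8 11
dp:     1  1  1  2  3  3  4  5  4  5
At index 3 the value is 2.

2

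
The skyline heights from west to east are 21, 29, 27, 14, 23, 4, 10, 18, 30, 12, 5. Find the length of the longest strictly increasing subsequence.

Track the smallest tail for each achievable length (strict):
21 → extends → [21]
29 → extends → [21, 29]
27 → replaces 29 → [21, 27]
14 → replaces 21 → [14, 27]
23 → replaces 27 → [14, 23]
4 → replaces 14 → [4, 23]
10 → replaces 23 → [4, 10]
18 → extends → [4, 10, 18]
30 → extends → [4, 10, 18, 30]
12 → replaces 18 → [4, 10, 12, 30]
5 → replaces 10 → [4, 5, 12, 30]
Four tails, so the longest strictly increasing subsequence has length 4 (e.g. 4, 10, 18, 30).

4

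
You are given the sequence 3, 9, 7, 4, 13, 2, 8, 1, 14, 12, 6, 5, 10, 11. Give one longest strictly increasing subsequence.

Patience tails give the LIS length; then backtrack through the dp parents:
3 → extends → [3]
9 → extends → [3, 9]
7 → replaces 9 → [3, 7]
4 → replaces 7 → [3, 4]
13 → extends → [3, 4, 13]
2 → replaces 3 → [2, 4, 13]
8 → replaces 13 → [2, 4, 8]
1 → replaces 2 → [1, 4, 8]
14 → extends → [1, 4, 8, 14]
12 → replaces 14 → [1, 4, 8, 12]
6 → replaces 8 → [1, 4, 6, 12]
5 → replaces 6 → [1, 4, 5, 12]
10 → replaces 12 → [1, 4, 5, 10]
11 → extends → [1, 4, 5, 10, 11]
Length 5; one witness is 3, 7, 8, 10, 11.

3, 7, 8, 10, 11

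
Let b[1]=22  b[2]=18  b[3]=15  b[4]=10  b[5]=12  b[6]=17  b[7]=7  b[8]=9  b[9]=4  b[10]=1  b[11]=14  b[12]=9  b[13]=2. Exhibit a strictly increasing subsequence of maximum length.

10, 12, 17

Patience tails give the LIS length; then backtrack through the dp parents:
22 → extends → [22]
18 → replaces 22 → [18]
15 → replaces 18 → [15]
10 → replaces 15 → [10]
12 → extends → [10, 12]
17 → extends → [10, 12, 17]
7 → replaces 10 → [7, 12, 17]
9 → replaces 12 → [7, 9, 17]
4 → replaces 7 → [4, 9, 17]
1 → replaces 4 → [1, 9, 17]
14 → replaces 17 → [1, 9, 14]
9 → already a tail → [1, 9, 14]
2 → replaces 9 → [1, 2, 14]
Length 3; one witness is 10, 12, 17.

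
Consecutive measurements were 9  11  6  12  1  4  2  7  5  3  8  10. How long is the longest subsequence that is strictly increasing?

5

Let dp[i] be the length of the longest such subsequence ending at index i:
i:      1  2  3  4  5  6  7  8  9 10 11 12
a[i]:   9 11  6 12  1  4  2  7  5  3  8 10
dp:     1  2  1  3  1  2  2  3  3  3  4  5
Maximum dp value is 5.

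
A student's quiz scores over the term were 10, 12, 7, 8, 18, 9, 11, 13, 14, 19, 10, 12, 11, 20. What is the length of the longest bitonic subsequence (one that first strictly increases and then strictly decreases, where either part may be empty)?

9

inc[i] = longest strictly increasing subsequence ending at i; dec[i] = longest strictly decreasing subsequence starting at i:
i:      1  2  3  4  5  6  7  8  9 10 11 12 13 14
a[i]:  10 12  7  8 18  9 11 13 14 19 10 12 11 20
inc:    1  2  1  2  3  3  4  5  6  7  4  5  5  8
dec:    2  3  1  1  4  1  2  3  3  3  1  2  1  1
Best peak at i=10 (value 19): inc=7, dec=3, length 7+3−1 = 9.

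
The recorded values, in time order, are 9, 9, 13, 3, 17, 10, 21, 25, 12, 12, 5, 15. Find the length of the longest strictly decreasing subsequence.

Negate each value so 'decreasing' becomes 'increasing', then run patience tails on the negated sequence:
-9 → extends → [-9]
-9 → already a tail → [-9]
-13 → replaces -9 → [-13]
-3 → extends → [-13, -3]
-17 → replaces -13 → [-17, -3]
-10 → replaces -3 → [-17, -10]
-21 → replaces -17 → [-21, -10]
-25 → replaces -21 → [-25, -10]
-12 → replaces -10 → [-25, -12]
-12 → already a tail → [-25, -12]
-5 → extends → [-25, -12, -5]
-15 → replaces -12 → [-25, -15, -5]
Three tails, so the longest strictly decreasing subsequence of the original has length 3.

3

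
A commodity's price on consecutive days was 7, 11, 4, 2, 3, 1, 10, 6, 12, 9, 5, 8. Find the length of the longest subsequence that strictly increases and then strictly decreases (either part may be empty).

6

inc[i] = longest strictly increasing subsequence ending at i; dec[i] = longest strictly decreasing subsequence starting at i:
i:      1  2  3  4  5  6  7  8  9 10 11 12
a[i]:   7 11  4  2  3  1 10  6 12  9  5  8
inc:    1  2  1  1  2  1  3  3  4  4  3  4
dec:    4  4  3  2  2  1  3  2  3  2  1  1
Best peak at i=9 (value 12): inc=4, dec=3, length 4+3−1 = 6.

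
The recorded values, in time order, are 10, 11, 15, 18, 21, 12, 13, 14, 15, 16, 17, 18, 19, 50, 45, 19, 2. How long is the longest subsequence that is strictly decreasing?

4

Negate each value so 'decreasing' becomes 'increasing', then run patience tails on the negated sequence:
-10 → extends → [-10]
-11 → replaces -10 → [-11]
-15 → replaces -11 → [-15]
-18 → replaces -15 → [-18]
-21 → replaces -18 → [-21]
-12 → extends → [-21, -12]
-13 → replaces -12 → [-21, -13]
-14 → replaces -13 → [-21, -14]
-15 → replaces -14 → [-21, -15]
-16 → replaces -15 → [-21, -16]
-17 → replaces -16 → [-21, -17]
-18 → replaces -17 → [-21, -18]
-19 → replaces -18 → [-21, -19]
-50 → replaces -21 → [-50, -19]
-45 → replaces -19 → [-50, -45]
-19 → extends → [-50, -45, -19]
-2 → extends → [-50, -45, -19, -2]
Four tails, so the longest strictly decreasing subsequence of the original has length 4.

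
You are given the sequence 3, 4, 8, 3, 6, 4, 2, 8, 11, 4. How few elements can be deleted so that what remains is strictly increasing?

5

Fewest deletions = n − (longest strictly increasing subsequence).
i:      1  2  3  4  5  6  7  8  9 10
a[i]:   3  4  8  3  6  4  2  8 11  4
dp:     1  2  3  1  3  2  1  4  5  2
max dp = 5, so deletions = 10 − 5 = 5.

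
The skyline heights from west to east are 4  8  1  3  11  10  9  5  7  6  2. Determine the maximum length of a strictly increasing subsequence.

Let dp[i] be the length of the longest such subsequence ending at index i:
i:      1  2  3  4  5  6  7  8  9 10 11
a[i]:   4  8  1  3 11 10  9  5  7  6  2
dp:     1  2  1  2  3  3  3  3  4  4  2
Maximum dp value is 4.

4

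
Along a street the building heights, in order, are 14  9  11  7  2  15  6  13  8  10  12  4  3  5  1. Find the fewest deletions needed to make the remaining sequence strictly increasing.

10

Fewest deletions = n − (longest strictly increasing subsequence).
Patience tails:
14 → extends → [14]
9 → replaces 14 → [9]
11 → extends → [9, 11]
7 → replaces 9 → [7, 11]
2 → replaces 7 → [2, 11]
15 → extends → [2, 11, 15]
6 → replaces 11 → [2, 6, 15]
13 → replaces 15 → [2, 6, 13]
8 → replaces 13 → [2, 6, 8]
10 → extends → [2, 6, 8, 10]
12 → extends → [2, 6, 8, 10, 12]
4 → replaces 6 → [2, 4, 8, 10, 12]
3 → replaces 4 → [2, 3, 8, 10, 12]
5 → replaces 8 → [2, 3, 5, 10, 12]
1 → replaces 2 → [1, 3, 5, 10, 12]
Longest strictly increasing subsequence has length 5, so deletions = 15 − 5 = 10.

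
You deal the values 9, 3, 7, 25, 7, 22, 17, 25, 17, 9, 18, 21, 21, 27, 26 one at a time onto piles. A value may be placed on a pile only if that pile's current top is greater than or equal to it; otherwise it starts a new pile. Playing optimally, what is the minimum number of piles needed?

6

Place each on the leftmost legal pile:
9 → new pile 1 (tops now [9])
3 → pile 1 (tops now [3])
7 → new pile 2 (tops now [3, 7])
25 → new pile 3 (tops now [3, 7, 25])
7 → pile 2 (tops now [3, 7, 25])
22 → pile 3 (tops now [3, 7, 22])
17 → pile 3 (tops now [3, 7, 17])
25 → new pile 4 (tops now [3, 7, 17, 25])
17 → pile 3 (tops now [3, 7, 17, 25])
9 → pile 3 (tops now [3, 7, 9, 25])
18 → pile 4 (tops now [3, 7, 9, 18])
21 → new pile 5 (tops now [3, 7, 9, 18, 21])
21 → pile 5 (tops now [3, 7, 9, 18, 21])
27 → new pile 6 (tops now [3, 7, 9, 18, 21, 27])
26 → pile 6 (tops now [3, 7, 9, 18, 21, 26])
Six piles.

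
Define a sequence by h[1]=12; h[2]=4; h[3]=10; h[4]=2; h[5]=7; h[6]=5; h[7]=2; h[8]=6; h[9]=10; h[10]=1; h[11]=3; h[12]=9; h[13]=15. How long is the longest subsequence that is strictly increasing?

Track the smallest tail for each achievable length (strict):
12 → extends → [12]
4 → replaces 12 → [4]
10 → extends → [4, 10]
2 → replaces 4 → [2, 10]
7 → replaces 10 → [2, 7]
5 → replaces 7 → [2, 5]
2 → already a tail → [2, 5]
6 → extends → [2, 5, 6]
10 → extends → [2, 5, 6, 10]
1 → replaces 2 → [1, 5, 6, 10]
3 → replaces 5 → [1, 3, 6, 10]
9 → replaces 10 → [1, 3, 6, 9]
15 → extends → [1, 3, 6, 9, 15]
Five tails, so the longest strictly increasing subsequence has length 5 (e.g. 4, 5, 6, 10, 15).

5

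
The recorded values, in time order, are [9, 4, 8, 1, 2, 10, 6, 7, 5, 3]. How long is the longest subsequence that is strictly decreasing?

5

Let dp[i] be the longest strictly decreasing subsequence ending at i:
i:      1  2  3  4  5  6  7  8  9 10
a[i]:   9  4  8  1  2 10  6  7  5  3
dp:     1  2  2  3  3  1  3  3  4  5
Maximum is 5.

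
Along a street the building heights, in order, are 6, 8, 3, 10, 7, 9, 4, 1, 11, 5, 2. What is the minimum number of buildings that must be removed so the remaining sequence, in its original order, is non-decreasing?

Fewest deletions = n − (longest non-decreasing subsequence).
i:      1  2  3  4  5  6  7  8  9 10 11
a[i]:   6  8  3 10  7  9  4  1 11  5  2
dp:     1  2  1  3  2  3  2  1  4  3  2
max dp = 4, so deletions = 11 − 4 = 7.

7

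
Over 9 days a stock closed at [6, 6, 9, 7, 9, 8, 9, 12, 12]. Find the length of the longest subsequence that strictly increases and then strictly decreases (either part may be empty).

inc[i] = longest strictly increasing subsequence ending at i; dec[i] = longest strictly decreasing subsequence starting at i:
i:      1  2  3  4  5  6  7  8  9
a[i]:   6  6  9  7  9  8  9 12 12
inc:    1  1  2  2  3  3  4  5  5
dec:    1  1  2  1  2  1  1  1  1
Best peak at i=8 (value 12): inc=5, dec=1, length 5+1−1 = 5.

5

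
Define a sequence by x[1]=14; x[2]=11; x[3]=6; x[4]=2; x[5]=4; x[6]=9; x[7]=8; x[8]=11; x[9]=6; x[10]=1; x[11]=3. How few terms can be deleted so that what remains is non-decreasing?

Fewest deletions = n − (longest non-decreasing subsequence).
Patience tails:
14 → extends → [14]
11 → replaces 14 → [11]
6 → replaces 11 → [6]
2 → replaces 6 → [2]
4 → extends → [2, 4]
9 → extends → [2, 4, 9]
8 → replaces 9 → [2, 4, 8]
11 → extends → [2, 4, 8, 11]
6 → replaces 8 → [2, 4, 6, 11]
1 → replaces 2 → [1, 4, 6, 11]
3 → replaces 4 → [1, 3, 6, 11]
Longest non-decreasing subsequence has length 4, so deletions = 11 − 4 = 7.

7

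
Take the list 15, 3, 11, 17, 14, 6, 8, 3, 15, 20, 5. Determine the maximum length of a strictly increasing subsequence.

Let dp[i] be the length of the longest such subsequence ending at index i:
i:      1  2  3  4  5  6  7  8  9 10 11
a[i]:  15  3 11 17 14  6  8  3 15 20  5
dp:     1  1  2  3  3  2  3  1  4  5  2
Maximum dp value is 5.

5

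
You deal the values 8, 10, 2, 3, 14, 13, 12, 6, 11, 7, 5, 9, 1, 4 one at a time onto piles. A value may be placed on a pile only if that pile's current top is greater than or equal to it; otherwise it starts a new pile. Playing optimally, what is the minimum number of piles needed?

Place each on the leftmost legal pile:
8 → new pile 1 (tops now [8])
10 → new pile 2 (tops now [8, 10])
2 → pile 1 (tops now [2, 10])
3 → pile 2 (tops now [2, 3])
14 → new pile 3 (tops now [2, 3, 14])
13 → pile 3 (tops now [2, 3, 13])
12 → pile 3 (tops now [2, 3, 12])
6 → pile 3 (tops now [2, 3, 6])
11 → new pile 4 (tops now [2, 3, 6, 11])
7 → pile 4 (tops now [2, 3, 6, 7])
5 → pile 3 (tops now [2, 3, 5, 7])
9 → new pile 5 (tops now [2, 3, 5, 7, 9])
1 → pile 1 (tops now [1, 3, 5, 7, 9])
4 → pile 3 (tops now [1, 3, 4, 7, 9])
Five piles.

5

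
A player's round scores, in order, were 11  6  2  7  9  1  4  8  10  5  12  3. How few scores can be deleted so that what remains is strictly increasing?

Fewest deletions = n − (longest strictly increasing subsequence).
Patience tails:
11 → extends → [11]
6 → replaces 11 → [6]
2 → replaces 6 → [2]
7 → extends → [2, 7]
9 → extends → [2, 7, 9]
1 → replaces 2 → [1, 7, 9]
4 → replaces 7 → [1, 4, 9]
8 → replaces 9 → [1, 4, 8]
10 → extends → [1, 4, 8, 10]
5 → replaces 8 → [1, 4, 5, 10]
12 → extends → [1, 4, 5, 10, 12]
3 → replaces 4 → [1, 3, 5, 10, 12]
Longest strictly increasing subsequence has length 5, so deletions = 12 − 5 = 7.

7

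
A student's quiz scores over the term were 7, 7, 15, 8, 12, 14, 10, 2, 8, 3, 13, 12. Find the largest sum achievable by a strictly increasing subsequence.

41

Let S[i] be the best sum of a strictly increasing subsequence ending at i:
i:      1  2  3  4  5  6  7  8  9 10 11 12
a[i]:   7  7 15  8 12 14 10  2  8  3 13 12
S:      7  7 22 15 27 41 25  2 15  5 40 37
Maximum is 41 (e.g. 7 + 8 + 12 + 14).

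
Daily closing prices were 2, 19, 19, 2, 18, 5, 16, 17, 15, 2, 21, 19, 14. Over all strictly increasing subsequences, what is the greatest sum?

61

Let S[i] be the best sum of a strictly increasing subsequence ending at i:
i:      1  2  3  4  5  6  7  8  9 10 11 12 13
a[i]:   2 19 19  2 18  5 16 17 15  2 21 19 14
S:      2 21 21  2 20  7 23 40 22  2 61 59 21
Maximum is 61 (e.g. 2 + 5 + 16 + 17 + 21).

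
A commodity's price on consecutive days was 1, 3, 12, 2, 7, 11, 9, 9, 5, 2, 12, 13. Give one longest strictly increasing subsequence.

Patience tails give the LIS length; then backtrack through the dp parents:
1 → extends → [1]
3 → extends → [1, 3]
12 → extends → [1, 3, 12]
2 → replaces 3 → [1, 2, 12]
7 → replaces 12 → [1, 2, 7]
11 → extends → [1, 2, 7, 11]
9 → replaces 11 → [1, 2, 7, 9]
9 → already a tail → [1, 2, 7, 9]
5 → replaces 7 → [1, 2, 5, 9]
2 → already a tail → [1, 2, 5, 9]
12 → extends → [1, 2, 5, 9, 12]
13 → extends → [1, 2, 5, 9, 12, 13]
Length 6; one witness is 1, 3, 7, 11, 12, 13.

1, 3, 7, 11, 12, 13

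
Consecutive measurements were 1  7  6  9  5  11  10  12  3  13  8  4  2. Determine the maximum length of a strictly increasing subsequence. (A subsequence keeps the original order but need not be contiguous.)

6

Let dp[i] be the length of the longest such subsequence ending at index i:
i:      1  2  3  4  5  6  7  8  9 10 11 12 13
a[i]:   1  7  6  9  5 11 10 12  3 13  8  4  2
dp:     1  2  2  3  2  4  4  5  2  6  3  3  2
Maximum dp value is 6.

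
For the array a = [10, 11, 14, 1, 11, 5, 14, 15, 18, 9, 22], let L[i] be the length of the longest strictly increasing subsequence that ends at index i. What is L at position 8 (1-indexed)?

dp[i] = 1 + max{dp[j] : j<i, a[j]<a[i]} (or 1 if no such j):
i:      1  2  3  4  5  6  7  8  9 10 11
a[i]:  10 11 14  1 11  5 14 15 18  9 22
dp:     1  2  3  1  2  2  3  4  5  3  6
At index 8 the value is 4.

4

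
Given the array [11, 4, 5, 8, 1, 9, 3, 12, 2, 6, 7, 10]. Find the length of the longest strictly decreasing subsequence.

4

Negate each value so 'decreasing' becomes 'increasing', then run patience tails on the negated sequence:
-11 → extends → [-11]
-4 → extends → [-11, -4]
-5 → replaces -4 → [-11, -5]
-8 → replaces -5 → [-11, -8]
-1 → extends → [-11, -8, -1]
-9 → replaces -8 → [-11, -9, -1]
-3 → replaces -1 → [-11, -9, -3]
-12 → replaces -11 → [-12, -9, -3]
-2 → extends → [-12, -9, -3, -2]
-6 → replaces -3 → [-12, -9, -6, -2]
-7 → replaces -6 → [-12, -9, -7, -2]
-10 → replaces -9 → [-12, -10, -7, -2]
Four tails, so the longest strictly decreasing subsequence of the original has length 4.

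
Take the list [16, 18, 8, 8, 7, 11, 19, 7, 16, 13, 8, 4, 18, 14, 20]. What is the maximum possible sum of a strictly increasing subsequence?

Let S[i] be the best sum of a strictly increasing subsequence ending at i:
i:      1  2  3  4  5  6  7  8  9 10 11 12 13 14 15
a[i]:  16 18  8  8  7 11 19  7 16 13  8  4 18 14 20
S:     16 34  8  8  7 19 53  7 35 32 15  4 53 46 73
Maximum is 73 (e.g. 8 + 11 + 16 + 18 + 20).

73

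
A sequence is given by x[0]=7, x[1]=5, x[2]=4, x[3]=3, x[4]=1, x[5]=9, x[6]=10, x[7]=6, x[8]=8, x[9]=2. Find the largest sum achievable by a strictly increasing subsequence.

26

Let S[i] be the best sum of a strictly increasing subsequence ending at i:
i:      0  1  2  3  4  5  6  7  8  9
x[i]:   7  5  4  3  1  9 10  6  8  2
S:      7  5  4  3  1 16 26 11 19  3
Maximum is 26 (e.g. 7 + 9 + 10).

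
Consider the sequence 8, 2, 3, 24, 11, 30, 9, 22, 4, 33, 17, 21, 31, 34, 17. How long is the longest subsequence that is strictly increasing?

7

Track the smallest tail for each achievable length (strict):
8 → extends → [8]
2 → replaces 8 → [2]
3 → extends → [2, 3]
24 → extends → [2, 3, 24]
11 → replaces 24 → [2, 3, 11]
30 → extends → [2, 3, 11, 30]
9 → replaces 11 → [2, 3, 9, 30]
22 → replaces 30 → [2, 3, 9, 22]
4 → replaces 9 → [2, 3, 4, 22]
33 → extends → [2, 3, 4, 22, 33]
17 → replaces 22 → [2, 3, 4, 17, 33]
21 → replaces 33 → [2, 3, 4, 17, 21]
31 → extends → [2, 3, 4, 17, 21, 31]
34 → extends → [2, 3, 4, 17, 21, 31, 34]
17 → already a tail → [2, 3, 4, 17, 21, 31, 34]
Seven tails, so the longest strictly increasing subsequence has length 7 (e.g. 2, 3, 11, 17, 21, 31, 34).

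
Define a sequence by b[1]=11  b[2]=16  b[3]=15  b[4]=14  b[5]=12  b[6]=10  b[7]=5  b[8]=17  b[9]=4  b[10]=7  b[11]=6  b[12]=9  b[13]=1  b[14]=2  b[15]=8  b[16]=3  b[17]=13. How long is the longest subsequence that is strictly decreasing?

8

Let dp[i] be the longest strictly decreasing subsequence ending at i:
i:      1  2  3  4  5  6  7  8  9 10 11 12 13 14 15 16 17
b[i]:  11 16 15 14 12 10  5 17  4  7  6  9  1  2  8  3 13
dp:     1  1  2  3  4  5  6  1  7  6  7  6  8  8  7  8  4
Maximum is 8.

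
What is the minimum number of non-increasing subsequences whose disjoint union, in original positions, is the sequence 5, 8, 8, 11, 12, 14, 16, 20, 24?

8

Place each on the leftmost legal pile:
5 → new pile 1 (tops now [5])
8 → new pile 2 (tops now [5, 8])
8 → pile 2 (tops now [5, 8])
11 → new pile 3 (tops now [5, 8, 11])
12 → new pile 4 (tops now [5, 8, 11, 12])
14 → new pile 5 (tops now [5, 8, 11, 12, 14])
16 → new pile 6 (tops now [5, 8, 11, 12, 14, 16])
20 → new pile 7 (tops now [5, 8, 11, 12, 14, 16, 20])
24 → new pile 8 (tops now [5, 8, 11, 12, 14, 16, 20, 24])
Eight piles.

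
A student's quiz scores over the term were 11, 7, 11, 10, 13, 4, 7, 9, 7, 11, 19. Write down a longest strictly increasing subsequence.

Patience tails give the LIS length; then backtrack through the dp parents:
11 → extends → [11]
7 → replaces 11 → [7]
11 → extends → [7, 11]
10 → replaces 11 → [7, 10]
13 → extends → [7, 10, 13]
4 → replaces 7 → [4, 10, 13]
7 → replaces 10 → [4, 7, 13]
9 → replaces 13 → [4, 7, 9]
7 → already a tail → [4, 7, 9]
11 → extends → [4, 7, 9, 11]
19 → extends → [4, 7, 9, 11, 19]
Length 5; one witness is 4, 7, 9, 11, 19.

4, 7, 9, 11, 19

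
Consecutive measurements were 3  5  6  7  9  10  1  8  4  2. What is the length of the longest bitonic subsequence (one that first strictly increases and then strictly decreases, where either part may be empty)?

inc[i] = longest strictly increasing subsequence ending at i; dec[i] = longest strictly decreasing subsequence starting at i:
i:      1  2  3  4  5  6  7  8  9 10
a[i]:   3  5  6  7  9 10  1  8  4  2
inc:    1  2  3  4  5  6  1  5  2  2
dec:    2  3  3  3  4  4  1  3  2  1
Best peak at i=6 (value 10): inc=6, dec=4, length 6+4−1 = 9.

9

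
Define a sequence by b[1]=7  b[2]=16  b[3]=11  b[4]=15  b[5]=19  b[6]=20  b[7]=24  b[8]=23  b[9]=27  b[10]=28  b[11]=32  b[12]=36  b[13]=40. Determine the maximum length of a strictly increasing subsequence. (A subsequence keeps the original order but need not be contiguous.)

11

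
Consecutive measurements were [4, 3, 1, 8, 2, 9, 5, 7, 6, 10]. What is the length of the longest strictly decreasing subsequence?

3

Negate each value so 'decreasing' becomes 'increasing', then run patience tails on the negated sequence:
-4 → extends → [-4]
-3 → extends → [-4, -3]
-1 → extends → [-4, -3, -1]
-8 → replaces -4 → [-8, -3, -1]
-2 → replaces -1 → [-8, -3, -2]
-9 → replaces -8 → [-9, -3, -2]
-5 → replaces -3 → [-9, -5, -2]
-7 → replaces -5 → [-9, -7, -2]
-6 → replaces -2 → [-9, -7, -6]
-10 → replaces -9 → [-10, -7, -6]
Three tails, so the longest strictly decreasing subsequence of the original has length 3.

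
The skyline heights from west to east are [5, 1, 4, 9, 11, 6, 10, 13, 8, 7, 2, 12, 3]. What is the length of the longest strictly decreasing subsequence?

5

Negate each value so 'decreasing' becomes 'increasing', then run patience tails on the negated sequence:
-5 → extends → [-5]
-1 → extends → [-5, -1]
-4 → replaces -1 → [-5, -4]
-9 → replaces -5 → [-9, -4]
-11 → replaces -9 → [-11, -4]
-6 → replaces -4 → [-11, -6]
-10 → replaces -6 → [-11, -10]
-13 → replaces -11 → [-13, -10]
-8 → extends → [-13, -10, -8]
-7 → extends → [-13, -10, -8, -7]
-2 → extends → [-13, -10, -8, -7, -2]
-12 → replaces -10 → [-13, -12, -8, -7, -2]
-3 → replaces -2 → [-13, -12, -8, -7, -3]
Five tails, so the longest strictly decreasing subsequence of the original has length 5.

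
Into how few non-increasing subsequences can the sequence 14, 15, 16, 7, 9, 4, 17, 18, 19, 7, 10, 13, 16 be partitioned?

Place each on the leftmost legal pile:
14 → new pile 1 (tops now [14])
15 → new pile 2 (tops now [14, 15])
16 → new pile 3 (tops now [14, 15, 16])
7 → pile 1 (tops now [7, 15, 16])
9 → pile 2 (tops now [7, 9, 16])
4 → pile 1 (tops now [4, 9, 16])
17 → new pile 4 (tops now [4, 9, 16, 17])
18 → new pile 5 (tops now [4, 9, 16, 17, 18])
19 → new pile 6 (tops now [4, 9, 16, 17, 18, 19])
7 → pile 2 (tops now [4, 7, 16, 17, 18, 19])
10 → pile 3 (tops now [4, 7, 10, 17, 18, 19])
13 → pile 4 (tops now [4, 7, 10, 13, 18, 19])
16 → pile 5 (tops now [4, 7, 10, 13, 16, 19])
Six piles.

6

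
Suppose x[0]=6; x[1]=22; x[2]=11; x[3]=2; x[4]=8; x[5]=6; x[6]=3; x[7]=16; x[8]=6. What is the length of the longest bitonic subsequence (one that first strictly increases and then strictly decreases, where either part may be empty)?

inc[i] = longest strictly increasing subsequence ending at i; dec[i] = longest strictly decreasing subsequence starting at i:
i:      0  1  2  3  4  5  6  7  8
x[i]:   6 22 11  2  8  6  3 16  6
inc:    1  2  2  1  2  2  2  3  3
dec:    2  5  4  1  3  2  1  2  1
Best peak at i=1 (value 22): inc=2, dec=5, length 2+5−1 = 6.

6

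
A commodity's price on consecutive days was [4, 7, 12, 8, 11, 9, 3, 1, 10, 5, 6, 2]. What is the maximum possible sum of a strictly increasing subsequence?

38

Let S[i] be the best sum of a strictly increasing subsequence ending at i:
i:      1  2  3  4  5  6  7  8  9 10 11 12
a[i]:   4  7 12  8 11  9  3  1 10  5  6  2
S:      4 11 23 19 30 28  3  1 38  9 15  3
Maximum is 38 (e.g. 4 + 7 + 8 + 9 + 10).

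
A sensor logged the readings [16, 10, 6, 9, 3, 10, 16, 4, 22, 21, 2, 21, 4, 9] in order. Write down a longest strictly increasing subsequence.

Patience tails give the LIS length; then backtrack through the dp parents:
16 → extends → [16]
10 → replaces 16 → [10]
6 → replaces 10 → [6]
9 → extends → [6, 9]
3 → replaces 6 → [3, 9]
10 → extends → [3, 9, 10]
16 → extends → [3, 9, 10, 16]
4 → replaces 9 → [3, 4, 10, 16]
22 → extends → [3, 4, 10, 16, 22]
21 → replaces 22 → [3, 4, 10, 16, 21]
2 → replaces 3 → [2, 4, 10, 16, 21]
21 → already a tail → [2, 4, 10, 16, 21]
4 → already a tail → [2, 4, 10, 16, 21]
9 → replaces 10 → [2, 4, 9, 16, 21]
Length 5; one witness is 6, 9, 10, 16, 22.

6, 9, 10, 16, 22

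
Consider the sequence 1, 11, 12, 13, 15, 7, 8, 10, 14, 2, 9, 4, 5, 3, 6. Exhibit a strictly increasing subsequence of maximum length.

Patience tails give the LIS length; then backtrack through the dp parents:
1 → extends → [1]
11 → extends → [1, 11]
12 → extends → [1, 11, 12]
13 → extends → [1, 11, 12, 13]
15 → extends → [1, 11, 12, 13, 15]
7 → replaces 11 → [1, 7, 12, 13, 15]
8 → replaces 12 → [1, 7, 8, 13, 15]
10 → replaces 13 → [1, 7, 8, 10, 15]
14 → replaces 15 → [1, 7, 8, 10, 14]
2 → replaces 7 → [1, 2, 8, 10, 14]
9 → replaces 10 → [1, 2, 8, 9, 14]
4 → replaces 8 → [1, 2, 4, 9, 14]
5 → replaces 9 → [1, 2, 4, 5, 14]
3 → replaces 4 → [1, 2, 3, 5, 14]
6 → replaces 14 → [1, 2, 3, 5, 6]
Length 5; one witness is 1, 11, 12, 13, 15.

1, 11, 12, 13, 15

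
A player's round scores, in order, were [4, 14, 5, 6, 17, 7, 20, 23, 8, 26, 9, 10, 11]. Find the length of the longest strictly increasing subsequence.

Let dp[i] be the length of the longest such subsequence ending at index i:
i:      1  2  3  4  5  6  7  8  9 10 11 12 13
a[i]:   4 14  5  6 17  7 20 23  8 26  9 10 11
dp:     1  2  2  3  4  4  5  6  5  7  6  7  8
Maximum dp value is 8.

8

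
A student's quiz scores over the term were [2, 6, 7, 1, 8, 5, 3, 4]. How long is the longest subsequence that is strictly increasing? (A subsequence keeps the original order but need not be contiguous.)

4

Let dp[i] be the length of the longest such subsequence ending at index i:
i:     1 2 3 4 5 6 7 8
a[i]:  2 6 7 1 8 5 3 4
dp:    1 2 3 1 4 2 2 3
Maximum dp value is 4.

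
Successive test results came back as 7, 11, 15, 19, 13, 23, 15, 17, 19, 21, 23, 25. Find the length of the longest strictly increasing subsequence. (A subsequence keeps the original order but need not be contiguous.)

Track the smallest tail for each achievable length (strict):
7 → extends → [7]
11 → extends → [7, 11]
15 → extends → [7, 11, 15]
19 → extends → [7, 11, 15, 19]
13 → replaces 15 → [7, 11, 13, 19]
23 → extends → [7, 11, 13, 19, 23]
15 → replaces 19 → [7, 11, 13, 15, 23]
17 → replaces 23 → [7, 11, 13, 15, 17]
19 → extends → [7, 11, 13, 15, 17, 19]
21 → extends → [7, 11, 13, 15, 17, 19, 21]
23 → extends → [7, 11, 13, 15, 17, 19, 21, 23]
25 → extends → [7, 11, 13, 15, 17, 19, 21, 23, 25]
Nine tails, so the longest strictly increasing subsequence has length 9 (e.g. 7, 11, 13, 15, 17, 19, 21, 23, 25).

9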